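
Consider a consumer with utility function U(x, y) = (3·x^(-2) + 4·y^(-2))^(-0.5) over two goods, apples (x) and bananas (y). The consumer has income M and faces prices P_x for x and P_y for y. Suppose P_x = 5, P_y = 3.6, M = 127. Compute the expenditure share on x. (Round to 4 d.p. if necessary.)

share on x = 0.5307

MU_x ∝ 3·x^(-3), MU_y ∝ 4·y^(-3), so MRS = (3/4)·(y/x)^(3) = P_x/P_y.
Solve for the ratio: y/x = [(4/3)·P_x/P_y]^(1/3).
Substitute y = (y/x)·x into the budget: x* = M/(P_x + P_y·(y/x)).
Numerically y/x = 1.22801, so x* = 127/(5 + 3.6·1.22801) = 13.4808 and y* = 1.22801·13.4808 = 16.5545.
Expenditure on x: 5·13.4808 = 67.4038; share = 0.5307.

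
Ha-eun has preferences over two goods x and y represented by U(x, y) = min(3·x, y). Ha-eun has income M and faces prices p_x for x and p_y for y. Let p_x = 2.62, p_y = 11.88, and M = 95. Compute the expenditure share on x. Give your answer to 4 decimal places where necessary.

With perfect complements, no substitution: consume in ratio x:y = 1:3.
Budget: p_x·x + p_y·3·x = M, so (p_x + 3·p_y)·x = M.
Demand: x*(p_x,p_y,M) = M/(p_x + 3·p_y), y* = 3·M/(p_x + 3·p_y).
Here 2.62 + 3·11.88 = 38.26, giving x* = 2.483 and y* = 7.449.
Expenditure on x: 2.62·2.483 = 6.5055; share = 0.0685.

share on x = 0.0685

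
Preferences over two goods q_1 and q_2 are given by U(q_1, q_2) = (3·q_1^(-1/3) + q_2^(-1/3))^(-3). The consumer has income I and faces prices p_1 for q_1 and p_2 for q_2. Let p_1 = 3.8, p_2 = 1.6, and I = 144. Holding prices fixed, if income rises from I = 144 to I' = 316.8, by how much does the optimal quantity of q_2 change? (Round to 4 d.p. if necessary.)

Δq_2* = 28.1999

From the CES first-order condition, 3·(q_2/q_1)^(4/3) = p_1/p_2.
Solve for the ratio: q_2/q_1 = [(1/3)·p_1/p_2]^(0.75).
Substitute q_2 = (q_2/q_1)·q_1 into the budget: q_1* = I/(p_1 + p_2·(q_2/q_1)).
Numerically q_2/q_1 = 0.83928, so q_1* = 144/(3.8 + 1.6·0.83928) = 28.0001 and q_2* = 0.83928·28.0001 = 23.4999.
At I' = 316.8: q_2* = 51.6997. Change: 51.6997 − 23.4999 = 28.1999.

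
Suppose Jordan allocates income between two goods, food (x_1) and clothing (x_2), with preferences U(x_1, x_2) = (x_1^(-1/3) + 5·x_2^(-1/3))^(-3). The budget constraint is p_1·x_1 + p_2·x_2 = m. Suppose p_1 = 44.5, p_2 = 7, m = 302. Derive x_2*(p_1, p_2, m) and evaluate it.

x_2* = 29.2517

From the CES first-order condition, (1/5)·(x_2/x_1)^(4/3) = p_1/p_2.
Solve for the ratio: x_2/x_1 = [5·p_1/p_2]^(0.75).
With the ratio pinned down, the budget gives x_1* = m/(p_1 + p_2·(x_2/x_1)) and x_2* = (x_2/x_1)·x_1*.
Numerically x_2/x_1 = 13.386714, so x_1* = 302/(44.5 + 7·13.386714) = 2.1851 and x_2* = 13.386714·2.1851 = 29.2517.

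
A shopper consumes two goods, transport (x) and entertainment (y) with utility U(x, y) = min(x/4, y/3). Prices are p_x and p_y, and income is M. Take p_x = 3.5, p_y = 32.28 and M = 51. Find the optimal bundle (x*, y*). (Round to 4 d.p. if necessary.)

Here 4·3.5 + 3·32.28 = 110.84, giving x* = 1.8405 and y* = 1.3804.

x* = 1.8405, y* = 1.3804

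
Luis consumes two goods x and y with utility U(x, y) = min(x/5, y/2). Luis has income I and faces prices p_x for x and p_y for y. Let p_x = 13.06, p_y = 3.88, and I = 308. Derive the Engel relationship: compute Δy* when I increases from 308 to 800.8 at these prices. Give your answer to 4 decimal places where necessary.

With perfect complements, no substitution: consume in ratio x:y = 5:2.
Budget: p_x·x + p_y·(2/5)·x = I, so (5·p_x + 2·p_y)·x = 5·I.
Demand: x*(p_x,p_y,I) = 5·I/(5·p_x + 2·p_y), y* = 2·I/(5·p_x + 2·p_y).
Here 5·13.06 + 2·3.88 = 73.06, giving y* = 8.4314.
At I' = 800.8: y* = 21.9217. Change: 21.9217 − 8.4314 = 13.4903.

Δy* = 13.4903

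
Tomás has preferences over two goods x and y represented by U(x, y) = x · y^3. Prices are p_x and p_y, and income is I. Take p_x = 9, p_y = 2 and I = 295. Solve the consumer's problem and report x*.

The MRS is (1/3)·y/x. Set MRS = p_x/p_y.
So p_y·y = 3·p_x·x; combined with the budget, a share 0.25 of income goes to x.
Demand: x*(p_x,p_y,I) = 0.25·I/p_x and y* = 0.75·I/p_y.
At p_x=9, p_y=2, I=295: x* = 0.25·295/9 = 8.1944.

x* = 8.1944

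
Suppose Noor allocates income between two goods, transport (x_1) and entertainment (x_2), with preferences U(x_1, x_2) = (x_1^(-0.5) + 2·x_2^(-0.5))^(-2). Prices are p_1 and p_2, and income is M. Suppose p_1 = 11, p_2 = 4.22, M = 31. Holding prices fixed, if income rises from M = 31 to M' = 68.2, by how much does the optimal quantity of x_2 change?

Δx_2* = 4.7216

With the ratio pinned down, the budget gives x_1* = M/(p_1 + p_2·(x_2/x_1)) and x_2* = (x_2/x_1)·x_1*.
Numerically x_2/x_1 = 3.006585, so x_1* = 31/(11 + 4.22·3.006585) = 1.3087 and x_2* = 3.006585·1.3087 = 3.9347.
At M' = 68.2: x_2* = 8.6563. Change: 8.6563 − 3.9347 = 4.7216.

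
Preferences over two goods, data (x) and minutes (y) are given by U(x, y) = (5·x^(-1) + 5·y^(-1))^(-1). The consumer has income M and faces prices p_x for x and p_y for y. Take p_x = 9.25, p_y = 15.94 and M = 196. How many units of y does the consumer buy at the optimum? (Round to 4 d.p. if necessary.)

MU_x ∝ 5·x^(-2), MU_y ∝ 5·y^(-2), so MRS = (y/x)^(2) = p_x/p_y.
Hence y/x = (p_x/p_y)^(1/(2)), i.e. raised to the 0.5 power.
With the ratio pinned down, the budget gives x* = M/(p_x + p_y·(y/x)) and y* = (y/x)·x*.
Numerically y/x = 0.761775, so x* = 196/(9.25 + 15.94·0.761775) = 9.162 and y* = 0.761775·9.162 = 6.9794.

y* = 6.9794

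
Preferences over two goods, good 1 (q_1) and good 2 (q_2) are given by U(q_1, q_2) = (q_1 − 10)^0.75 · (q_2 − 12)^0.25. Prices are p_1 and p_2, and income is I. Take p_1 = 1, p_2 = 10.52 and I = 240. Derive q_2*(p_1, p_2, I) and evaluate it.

This is Cobb-Douglas in (q_1−10, q_2−12): tangency gives 0.75·p_2·(q_2−12) = 0.25·p_1·(q_1−10).
After buying the subsistence bundle (10, 12), a share 0.75 of the remaining income goes to q_1: q_1* = 10 + 0.75·(I − 10p_1 − 12p_2)/p_1.
Discretionary income = 240 − 10·1 − 12·10.52 = 103.76; q_2* = 12 + 0.25·103.76/10.52 = 14.4658.

q_2* = 14.4658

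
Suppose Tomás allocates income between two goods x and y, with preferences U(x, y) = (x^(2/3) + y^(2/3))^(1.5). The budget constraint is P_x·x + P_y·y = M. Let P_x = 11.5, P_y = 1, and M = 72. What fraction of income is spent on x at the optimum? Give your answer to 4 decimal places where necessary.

With the ratio pinned down, the budget gives x* = M/(P_x + P_y·(y/x)) and y* = (y/x)·x*.
Numerically y/x = 1520.875, so x* = 72/(11.5 + 1·1520.875) = 0.047 and y* = 1520.875·0.047 = 71.4597.
Expenditure on x: 11.5·0.047 = 0.5403; share = 0.0075.

share on x = 0.0075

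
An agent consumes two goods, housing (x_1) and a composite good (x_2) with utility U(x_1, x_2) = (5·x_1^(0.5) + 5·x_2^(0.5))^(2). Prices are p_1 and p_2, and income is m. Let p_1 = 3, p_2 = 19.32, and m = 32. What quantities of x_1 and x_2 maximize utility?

x_1* = 9.233, x_2* = 0.2226

MRS = MU_x_1/MU_x_2 = (x_2/x_1)^(0.5). Set equal to p_1/p_2.
Hence x_2/x_1 = (p_1/p_2)^(1/(0.5)), i.e. raised to the 2 power.
Substitute x_2 = (x_2/x_1)·x_1 into the budget: x_1* = m/(p_1 + p_2·(x_2/x_1)).
Numerically x_2/x_1 = 0.024112, so x_1* = 32/(3 + 19.32·0.024112) = 9.233 and x_2* = 0.024112·9.233 = 0.2226.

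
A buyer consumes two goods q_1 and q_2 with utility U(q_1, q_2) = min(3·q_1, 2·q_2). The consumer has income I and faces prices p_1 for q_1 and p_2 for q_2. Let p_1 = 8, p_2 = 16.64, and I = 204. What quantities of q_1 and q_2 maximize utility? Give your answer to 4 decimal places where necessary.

With perfect complements, no substitution: consume in ratio q_1:q_2 = 2:3.
Budget: p_1·q_1 + p_2·(3/2)·q_1 = I, so (2·p_1 + 3·p_2)·q_1 = 2·I.
Demand: q_1*(p_1,p_2,I) = 2·I/(2·p_1 + 3·p_2), q_2* = 3·I/(2·p_1 + 3·p_2).
Here 2·8 + 3·16.64 = 65.92, giving q_1* = 6.1893 and q_2* = 9.284.

q_1* = 6.1893, q_2* = 9.284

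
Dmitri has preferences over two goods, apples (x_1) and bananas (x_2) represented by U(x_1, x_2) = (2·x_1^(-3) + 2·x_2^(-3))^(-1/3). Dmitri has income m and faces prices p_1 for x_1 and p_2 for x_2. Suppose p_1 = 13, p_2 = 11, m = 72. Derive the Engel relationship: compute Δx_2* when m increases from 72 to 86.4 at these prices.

Δx_2* = 0.6136

MRS = MU_x_1/MU_x_2 = (x_2/x_1)^(4). Set equal to p_1/p_2.
Solve for the ratio: x_2/x_1 = [p_1/p_2]^(0.25).
With the ratio pinned down, the budget gives x_1* = m/(p_1 + p_2·(x_2/x_1)) and x_2* = (x_2/x_1)·x_1*.
Numerically x_2/x_1 = 1.042648, so x_1* = 72/(13 + 11·1.042648) = 2.9425 and x_2* = 1.042648·2.9425 = 3.068.
At m' = 86.4: x_2* = 3.6816. Change: 3.6816 − 3.068 = 0.6136.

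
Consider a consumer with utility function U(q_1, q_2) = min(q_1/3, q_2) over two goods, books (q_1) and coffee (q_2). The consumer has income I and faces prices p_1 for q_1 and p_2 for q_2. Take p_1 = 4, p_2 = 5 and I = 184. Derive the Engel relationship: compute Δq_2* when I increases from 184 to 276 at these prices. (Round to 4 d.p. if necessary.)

Δq_2* = 5.4118

Leontief preferences: the optimum is at the kink where q_1/3 = q_2/1, i.e. q_2 = (1/3)·q_1.
Budget: p_1·q_1 + p_2·(1/3)·q_1 = I, so (3·p_1 + p_2)·q_1 = 3·I.
Demand: q_1*(p_1,p_2,I) = 3·I/(3·p_1 + p_2), q_2* = I/(3·p_1 + p_2).
Here 3·4 + 5 = 17, giving q_2* = 10.8235.
At I' = 276: q_2* = 16.2353. Change: 16.2353 − 10.8235 = 5.4118.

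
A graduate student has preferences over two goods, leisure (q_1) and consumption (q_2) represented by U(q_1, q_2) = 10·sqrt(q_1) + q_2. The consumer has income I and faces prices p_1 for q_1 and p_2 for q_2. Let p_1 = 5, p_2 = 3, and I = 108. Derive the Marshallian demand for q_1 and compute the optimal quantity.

Set MRS = p_1/p_2: 5·q_1^(−1/2) = p_1/p_2.
Thus q_1* = (5·p_2/p_1)² — independent of I — with the rest of income spent on q_2.
Plugging in: q_1* = (5·3/5)² = 9.

q_1* = 9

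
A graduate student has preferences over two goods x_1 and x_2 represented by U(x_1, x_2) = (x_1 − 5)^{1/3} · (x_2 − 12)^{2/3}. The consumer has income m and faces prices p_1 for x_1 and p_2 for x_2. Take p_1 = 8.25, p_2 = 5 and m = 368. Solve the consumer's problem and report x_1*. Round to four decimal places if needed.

x_1* = 15.7778

MRS = (1/2)·(x_2−12)/(x_1−5). Tangency with p_1/p_2 gives x_2−12 = 2·(p_1/p_2)·(x_1−5).
Substituting into the budget: x_1* = 5 + 1/3·(m − 5·p_1 − 12·p_2)/p_1, and x_2* = 12 + 2/3·(…)/p_2.
Discretionary income = 368 − 5·8.25 − 12·5 = 266.75; x_1* = 5 + 1/3·266.75/8.25 = 15.7778.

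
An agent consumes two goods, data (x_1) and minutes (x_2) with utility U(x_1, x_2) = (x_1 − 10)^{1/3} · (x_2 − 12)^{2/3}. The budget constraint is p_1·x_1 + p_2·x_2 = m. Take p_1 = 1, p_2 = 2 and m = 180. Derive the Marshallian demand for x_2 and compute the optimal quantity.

This is Cobb-Douglas in (x_1−10, x_2−12): tangency gives 1/3·p_2·(x_2−12) = 2/3·p_1·(x_1−10).
Substituting into the budget: x_1* = 10 + 1/3·(m − 10·p_1 − 12·p_2)/p_1, and x_2* = 12 + 2/3·(…)/p_2.
Discretionary income = 180 − 10·1 − 12·2 = 146; x_2* = 12 + 2/3·146/2 = 60.6667.

x_2* = 60.6667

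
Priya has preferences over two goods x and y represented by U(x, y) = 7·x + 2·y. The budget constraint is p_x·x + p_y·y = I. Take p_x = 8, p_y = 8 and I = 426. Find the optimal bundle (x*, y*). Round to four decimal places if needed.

Linear utility — the consumer picks whichever good has higher MU/price: 7/8 = 0.875 vs 2/8 = 0.25.
x gives more utility per dollar, so spend all income on x: x* = I/p_x, y* = 0.
Numerically: x* = 53.25, y* = 0.

x* = 53.25, y* = 0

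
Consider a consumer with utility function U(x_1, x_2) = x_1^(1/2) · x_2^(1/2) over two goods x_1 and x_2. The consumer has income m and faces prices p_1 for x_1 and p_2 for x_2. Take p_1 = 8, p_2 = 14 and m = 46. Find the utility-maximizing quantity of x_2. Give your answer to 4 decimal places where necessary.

x_2* = 1.6429

The MRS is x_2/x_1. Set MRS = p_1/p_2.
So 0.5·p_2·x_2 = 0.5·p_1·x_1; combined with the budget, a share 0.5 of income goes to x_1.
Demand: x_1*(p_1,p_2,m) = 0.5·m/p_1 and x_2* = 0.5·m/p_2.
At p_1=8, p_2=14, m=46: x_2* = 0.5·46/14 = 1.6429.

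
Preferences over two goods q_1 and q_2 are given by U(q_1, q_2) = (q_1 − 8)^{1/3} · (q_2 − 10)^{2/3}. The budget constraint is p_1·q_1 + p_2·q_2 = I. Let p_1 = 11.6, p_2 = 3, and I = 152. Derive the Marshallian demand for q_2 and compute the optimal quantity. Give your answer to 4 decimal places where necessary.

Let q_1' = q_1−8, q_2' = q_2−10. MRS = (1/2)·q_2'/q_1' = p_1/p_2.
After buying the subsistence bundle (8, 10), a share 1/3 of the remaining income goes to q_1: q_1* = 8 + 1/3·(I − 8p_1 − 10p_2)/p_1.
Discretionary income = 152 − 8·11.6 − 10·3 = 29.2; q_2* = 10 + 2/3·29.2/3 = 16.4889.

q_2* = 16.4889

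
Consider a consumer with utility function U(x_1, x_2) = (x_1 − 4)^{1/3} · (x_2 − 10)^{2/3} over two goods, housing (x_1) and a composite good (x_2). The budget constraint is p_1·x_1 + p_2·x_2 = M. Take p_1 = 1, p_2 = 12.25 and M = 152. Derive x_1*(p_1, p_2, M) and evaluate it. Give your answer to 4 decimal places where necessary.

x_1* = 12.5

After buying the subsistence bundle (4, 10), a share 1/3 of the remaining income goes to x_1: x_1* = 4 + 1/3·(M − 4p_1 − 10p_2)/p_1.
Discretionary income = 152 − 4·1 − 10·12.25 = 25.5; x_1* = 4 + 1/3·25.5/1 = 12.5.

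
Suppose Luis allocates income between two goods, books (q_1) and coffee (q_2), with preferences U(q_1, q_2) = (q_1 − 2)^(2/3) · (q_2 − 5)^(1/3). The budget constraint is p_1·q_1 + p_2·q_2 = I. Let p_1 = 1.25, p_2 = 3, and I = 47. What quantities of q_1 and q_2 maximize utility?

q_1* = 17.7333, q_2* = 8.2778

Let q_1' = q_1−2, q_2' = q_2−5. MRS = 2·q_2'/q_1' = p_1/p_2.
Substituting into the budget: q_1* = 2 + 2/3·(I − 2·p_1 − 5·p_2)/p_1, and q_2* = 5 + 1/3·(…)/p_2.
Discretionary income = 47 − 2·1.25 − 5·3 = 29.5; q_1* = 2 + 2/3·29.5/1.25 = 17.7333; q_2* = 5 + 1/3·29.5/3 = 8.2778.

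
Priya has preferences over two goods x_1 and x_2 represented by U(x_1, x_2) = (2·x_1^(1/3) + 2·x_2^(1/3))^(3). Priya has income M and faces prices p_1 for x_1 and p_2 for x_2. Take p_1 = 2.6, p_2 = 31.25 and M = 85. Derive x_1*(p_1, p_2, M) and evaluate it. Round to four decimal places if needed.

MRS = MU_x_1/MU_x_2 = (x_2/x_1)^(2/3). Set equal to p_1/p_2.
Hence x_2/x_1 = (p_1/p_2)^(1/(2/3)), i.e. raised to the 1.5 power.
Substitute x_2 = (x_2/x_1)·x_1 into the budget: x_1* = M/(p_1 + p_2·(x_2/x_1)).
Numerically x_2/x_1 = 0.023999, so x_1* = 85/(2.6 + 31.25·0.023999) = 25.3735.

x_1* = 25.3735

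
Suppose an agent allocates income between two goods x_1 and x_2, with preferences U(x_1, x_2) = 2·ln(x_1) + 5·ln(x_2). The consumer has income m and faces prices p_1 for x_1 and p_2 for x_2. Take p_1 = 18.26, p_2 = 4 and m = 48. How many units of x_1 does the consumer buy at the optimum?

x_1* = 0.7511

The MRS is (2/5)·x_2/x_1. Set MRS = p_1/p_2.
Rearranging, p_2·x_2 = (5/2)·p_1·x_1. Substituting into the budget gives p_1·x_1·(1 + (5/2)) = m.
Demand: x_1*(p_1,p_2,m) = 2/7·m/p_1 and x_2* = 5/7·m/p_2.
At p_1=18.26, p_2=4, m=48: x_1* = 2/7·48/18.26 = 0.7511.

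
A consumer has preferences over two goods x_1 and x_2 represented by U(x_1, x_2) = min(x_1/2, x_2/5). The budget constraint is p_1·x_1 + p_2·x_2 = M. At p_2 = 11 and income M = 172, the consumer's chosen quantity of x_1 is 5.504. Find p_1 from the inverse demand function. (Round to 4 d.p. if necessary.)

Leontief preferences: the optimum is at the kink where x_1/2 = x_2/5, i.e. x_2 = (5/2)·x_1.
Budget: p_1·x_1 + p_2·(5/2)·x_1 = M, so (2·p_1 + 5·p_2)·x_1 = 2·M.
Demand: x_1*(p_1,p_2,M) = 2·M/(2·p_1 + 5·p_2), x_2* = 5·M/(2·p_1 + 5·p_2).
Set x_1* = 5.504 in the demand function and solve for p_1: p_1 = 3.75.

p_1 = 3.75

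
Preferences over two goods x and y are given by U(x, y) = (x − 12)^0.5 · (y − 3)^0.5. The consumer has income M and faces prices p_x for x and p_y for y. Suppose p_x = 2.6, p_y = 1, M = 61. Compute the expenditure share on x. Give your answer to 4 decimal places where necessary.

Substituting into the budget: x* = 12 + 0.5·(M − 12·p_x − 3·p_y)/p_x, and y* = 3 + 0.5·(…)/p_y.
Discretionary income = 61 − 12·2.6 − 3·1 = 26.8; x* = 12 + 0.5·26.8/2.6 = 17.1538; y* = 3 + 0.5·26.8/1 = 16.4.
Expenditure on x: 2.6·17.1538 = 44.6; share = 0.7311.

share on x = 0.7311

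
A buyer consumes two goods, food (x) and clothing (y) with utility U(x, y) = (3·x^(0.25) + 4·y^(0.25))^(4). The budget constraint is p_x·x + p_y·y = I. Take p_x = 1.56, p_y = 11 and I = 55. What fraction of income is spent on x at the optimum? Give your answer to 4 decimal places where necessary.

share on x = 0.5665

Substitute y = (y/x)·x into the budget: x* = I/(p_x + p_y·(y/x)).
Numerically y/x = 0.108533, so x* = 55/(1.56 + 11·0.108533) = 19.972 and y* = 0.108533·19.972 = 2.1676.
Expenditure on x: 1.56·19.972 = 31.1563; share = 0.5665.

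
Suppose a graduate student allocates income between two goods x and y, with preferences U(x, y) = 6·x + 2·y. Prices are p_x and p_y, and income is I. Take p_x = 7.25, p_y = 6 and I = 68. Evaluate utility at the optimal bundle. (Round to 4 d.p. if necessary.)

Perfect substitutes: compare marginal utility per dollar. 6/p_x vs 2/p_y → 0.8276 vs 0.3333.
x gives more utility per dollar, so spend all income on x: x* = I/p_x, y* = 0.
Numerically: x* = 9.3793, y* = 0.
Utility at the optimum: U(9.3793, 0) = 56.2759.

V = 56.2759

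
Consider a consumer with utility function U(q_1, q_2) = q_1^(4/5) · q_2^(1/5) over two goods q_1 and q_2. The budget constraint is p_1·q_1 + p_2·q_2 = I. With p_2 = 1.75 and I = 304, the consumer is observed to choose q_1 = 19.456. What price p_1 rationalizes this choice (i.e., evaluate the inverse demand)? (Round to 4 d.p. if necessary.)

Tangency: MRS = 4·q_2/q_1 = p_1/p_2.
So 0.8·p_2·q_2 = 0.2·p_1·q_1; combined with the budget, a share 0.8 of income goes to q_1.
Demand: q_1*(p_1,p_2,I) = 0.8·I/p_1 and q_2* = 0.2·I/p_2.
Set q_1* = 19.456 in the demand function and solve for p_1: p_1 = 12.5.

p_1 = 12.5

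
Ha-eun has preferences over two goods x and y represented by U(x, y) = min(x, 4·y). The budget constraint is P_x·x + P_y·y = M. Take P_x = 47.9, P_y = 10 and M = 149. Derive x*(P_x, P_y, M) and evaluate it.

Leontief preferences: the optimum is at the kink where x/4 = y/1, i.e. y = (1/4)·x.
Budget: P_x·x + P_y·(1/4)·x = M, so (4·P_x + P_y)·x = 4·M.
Demand: x*(P_x,P_y,M) = 4·M/(4·P_x + P_y), y* = M/(4·P_x + P_y).
Here 4·47.9 + 10 = 201.6, giving x* = 2.9563.

x* = 2.9563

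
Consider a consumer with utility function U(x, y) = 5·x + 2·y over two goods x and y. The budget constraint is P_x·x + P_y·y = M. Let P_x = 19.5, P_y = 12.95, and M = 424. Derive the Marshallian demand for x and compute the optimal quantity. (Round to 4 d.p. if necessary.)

Perfect substitutes: compare marginal utility per dollar. 5/P_x vs 2/P_y → 0.2564 vs 0.1544.
x gives more utility per dollar, so spend all income on x: x* = M/P_x, y* = 0.
Numerically: x* = 21.7436, y* = 0.

x* = 21.7436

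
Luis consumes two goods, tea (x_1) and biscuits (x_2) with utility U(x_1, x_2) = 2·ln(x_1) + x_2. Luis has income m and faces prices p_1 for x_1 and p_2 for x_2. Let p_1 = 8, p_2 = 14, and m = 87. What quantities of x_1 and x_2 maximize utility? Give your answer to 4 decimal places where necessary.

MU_x_1 = 2/x_1, MU_x_2 = 1. Tangency: 2/x_1 = p_1/p_2.
So x_1*(p_1,p_2) = 2·p_2/p_1, independent of income; and x_2* = (m − 2·p_2)/p_2.
At the given prices: x_1* = 2·14/8 = 3.5, and x_2* = 4.2143.

x_1* = 3.5, x_2* = 4.2143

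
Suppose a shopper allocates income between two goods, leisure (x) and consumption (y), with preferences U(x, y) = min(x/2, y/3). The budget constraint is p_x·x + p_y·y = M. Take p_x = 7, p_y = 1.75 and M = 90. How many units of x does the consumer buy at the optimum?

x* = 9.3506

Leontief preferences: the optimum is at the kink where x/2 = y/3, i.e. y = (3/2)·x.
Budget: p_x·x + p_y·(3/2)·x = M, so (2·p_x + 3·p_y)·x = 2·M.
Demand: x*(p_x,p_y,M) = 2·M/(2·p_x + 3·p_y), y* = 3·M/(2·p_x + 3·p_y).
Here 2·7 + 3·1.75 = 19.25, giving x* = 9.3506.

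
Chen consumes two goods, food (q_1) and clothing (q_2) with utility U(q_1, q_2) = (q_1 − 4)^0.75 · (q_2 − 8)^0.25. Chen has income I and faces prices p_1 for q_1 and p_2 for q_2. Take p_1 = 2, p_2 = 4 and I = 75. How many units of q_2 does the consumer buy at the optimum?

q_2* = 10.1875

Let q_1' = q_1−4, q_2' = q_2−8. MRS = 3·q_2'/q_1' = p_1/p_2.
Substituting into the budget: q_1* = 4 + 0.75·(I − 4·p_1 − 8·p_2)/p_1, and q_2* = 8 + 0.25·(…)/p_2.
Discretionary income = 75 − 4·2 − 8·4 = 35; q_2* = 8 + 0.25·35/4 = 10.1875.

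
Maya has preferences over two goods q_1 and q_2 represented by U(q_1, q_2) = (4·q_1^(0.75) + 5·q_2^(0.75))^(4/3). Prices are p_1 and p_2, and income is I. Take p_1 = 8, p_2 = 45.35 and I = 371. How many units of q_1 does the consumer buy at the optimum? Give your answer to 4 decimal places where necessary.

MRS = MU_q_1/MU_q_2 = (4/5)·(q_2/q_1)^(0.25). Set equal to p_1/p_2.
Solve for the ratio: q_2/q_1 = [(5/4)·p_1/p_2]^(4).
Substitute q_2 = (q_2/q_1)·q_1 into the budget: q_1* = I/(p_1 + p_2·(q_2/q_1)).
Numerically q_2/q_1 = 0.002364, so q_1* = 371/(8 + 45.35·0.002364) = 45.7617.

q_1* = 45.7617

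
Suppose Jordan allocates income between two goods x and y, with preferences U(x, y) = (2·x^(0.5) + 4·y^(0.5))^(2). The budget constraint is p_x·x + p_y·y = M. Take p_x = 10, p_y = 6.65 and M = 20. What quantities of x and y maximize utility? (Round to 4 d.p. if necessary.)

Numerically y/x = 9.045169, so x* = 20/(10 + 6.65·9.045169) = 0.2851 and y* = 9.045169·0.2851 = 2.5788.

x* = 0.2851, y* = 2.5788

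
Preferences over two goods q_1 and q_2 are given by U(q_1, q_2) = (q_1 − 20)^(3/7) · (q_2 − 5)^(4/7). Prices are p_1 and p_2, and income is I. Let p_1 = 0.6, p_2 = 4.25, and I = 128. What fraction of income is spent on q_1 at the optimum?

share on q_1 = 0.411

MRS = (3/4)·(q_2−5)/(q_1−20). Tangency with p_1/p_2 gives q_2−5 = (4/3)·(p_1/p_2)·(q_1−20).
Substituting into the budget: q_1* = 20 + 3/7·(I − 20·p_1 − 5·p_2)/p_1, and q_2* = 5 + 4/7·(…)/p_2.
Discretionary income = 128 − 20·0.6 − 5·4.25 = 94.75; q_1* = 20 + 3/7·94.75/0.6 = 87.6786; q_2* = 5 + 4/7·94.75/4.25 = 17.7395.
Expenditure on q_1: 0.6·87.6786 = 52.6071; share = 0.411.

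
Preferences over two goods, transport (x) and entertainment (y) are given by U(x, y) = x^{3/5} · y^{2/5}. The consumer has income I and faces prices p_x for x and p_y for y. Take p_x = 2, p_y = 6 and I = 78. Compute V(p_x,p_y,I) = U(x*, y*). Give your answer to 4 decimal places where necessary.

V = 12.8213

Tangency: MRS = (3/2)·y/x = p_x/p_y.
Rearranging, p_y·y = (2/3)·p_x·x. Substituting into the budget gives p_x·x·(1 + (2/3)) = I.
Demand: x*(p_x,p_y,I) = 0.6·I/p_x and y* = 0.4·I/p_y.
At p_x=2, p_y=6, I=78: x* = 0.6·78/2 = 23.4, y* = 5.2.
Utility at the optimum: U(23.4, 5.2) = 12.8213.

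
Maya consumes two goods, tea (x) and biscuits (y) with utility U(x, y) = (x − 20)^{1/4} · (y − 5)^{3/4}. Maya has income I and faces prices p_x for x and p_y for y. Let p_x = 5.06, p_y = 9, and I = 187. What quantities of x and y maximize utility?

This is Cobb-Douglas in (x−20, y−5): tangency gives 0.25·p_y·(y−5) = 0.75·p_x·(x−20).
After buying the subsistence bundle (20, 5), a share 0.25 of the remaining income goes to x: x* = 20 + 0.25·(I − 20p_x − 5p_y)/p_x.
Discretionary income = 187 − 20·5.06 − 5·9 = 40.8; x* = 20 + 0.25·40.8/5.06 = 22.0158; y* = 5 + 0.75·40.8/9 = 8.4.

x* = 22.0158, y* = 8.4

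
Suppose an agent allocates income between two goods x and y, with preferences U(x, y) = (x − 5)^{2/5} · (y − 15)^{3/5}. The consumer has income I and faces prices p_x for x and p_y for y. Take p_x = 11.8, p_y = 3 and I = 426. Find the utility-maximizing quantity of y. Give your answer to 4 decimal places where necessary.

y* = 79.4

MRS = (2/3)·(y−15)/(x−5). Tangency with p_x/p_y gives y−15 = (3/2)·(p_x/p_y)·(x−5).
After buying the subsistence bundle (5, 15), a share 0.4 of the remaining income goes to x: x* = 5 + 0.4·(I − 5p_x − 15p_y)/p_x.
Discretionary income = 426 − 5·11.8 − 15·3 = 322; y* = 15 + 0.6·322/3 = 79.4.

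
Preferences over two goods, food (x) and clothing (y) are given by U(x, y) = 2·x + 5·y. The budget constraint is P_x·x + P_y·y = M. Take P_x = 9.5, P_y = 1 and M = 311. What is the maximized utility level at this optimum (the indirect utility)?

V = 1555

Linear utility — the consumer picks whichever good has higher MU/price: 2/9.5 = 0.2105 vs 5/1 = 5.
y gives more utility per dollar, so spend all income on y: y* = M/P_y, x* = 0.
Numerically: x* = 0, y* = 311.
Utility at the optimum: U(0, 311) = 1555.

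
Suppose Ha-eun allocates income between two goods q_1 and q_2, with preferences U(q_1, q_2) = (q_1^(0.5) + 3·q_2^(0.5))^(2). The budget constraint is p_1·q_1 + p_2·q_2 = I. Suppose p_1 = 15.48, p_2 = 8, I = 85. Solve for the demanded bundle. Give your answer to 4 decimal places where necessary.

From the CES first-order condition, (1/3)·(q_2/q_1)^(0.5) = p_1/p_2.
Hence q_2/q_1 = (3·p_1/p_2)^(1/(0.5)), i.e. raised to the 2 power.
With the ratio pinned down, the budget gives q_1* = I/(p_1 + p_2·(q_2/q_1)) and q_2* = (q_2/q_1)·q_1*.
Numerically q_2/q_1 = 33.698025, so q_1* = 85/(15.48 + 8·33.698025) = 0.2982 and q_2* = 33.698025·0.2982 = 10.048.

q_1* = 0.2982, q_2* = 10.048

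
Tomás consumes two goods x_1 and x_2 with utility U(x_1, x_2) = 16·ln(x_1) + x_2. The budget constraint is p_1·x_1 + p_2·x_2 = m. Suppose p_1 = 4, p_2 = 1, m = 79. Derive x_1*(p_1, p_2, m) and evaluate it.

x_1* = 4

At the given prices: x_1* = 16·1/4 = 4.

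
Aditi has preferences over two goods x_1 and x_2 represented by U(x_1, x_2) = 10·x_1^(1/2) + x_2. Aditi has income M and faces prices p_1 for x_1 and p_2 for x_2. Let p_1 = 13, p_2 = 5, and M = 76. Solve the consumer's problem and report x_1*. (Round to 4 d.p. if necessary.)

Solve: √x_1 = 5·p_2/p_1, so x_1*(p_1,p_2) = (5·p_2/p_1)², and x_2* = (M − p_1·x_1*)/p_2.
Plugging in: x_1* = (5·5/13)² = 3.6982.

x_1* = 3.6982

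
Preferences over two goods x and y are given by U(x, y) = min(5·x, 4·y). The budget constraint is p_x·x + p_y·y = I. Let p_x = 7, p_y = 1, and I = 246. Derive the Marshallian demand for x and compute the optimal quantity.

x* = 29.8182

With perfect complements, no substitution: consume in ratio x:y = 4:5.
Budget: p_x·x + p_y·(5/4)·x = I, so (4·p_x + 5·p_y)·x = 4·I.
Demand: x*(p_x,p_y,I) = 4·I/(4·p_x + 5·p_y), y* = 5·I/(4·p_x + 5·p_y).
Here 4·7 + 5·1 = 33, giving x* = 29.8182.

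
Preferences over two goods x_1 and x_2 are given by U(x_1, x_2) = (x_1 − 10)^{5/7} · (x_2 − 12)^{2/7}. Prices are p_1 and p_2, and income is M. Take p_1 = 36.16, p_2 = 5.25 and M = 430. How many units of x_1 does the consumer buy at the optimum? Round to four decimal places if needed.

x_1* = 10.1067

Let x_1' = x_1−10, x_2' = x_2−12. MRS = (5/2)·x_2'/x_1' = p_1/p_2.
Substituting into the budget: x_1* = 10 + 5/7·(M − 10·p_1 − 12·p_2)/p_1, and x_2* = 12 + 2/7·(…)/p_2.
Discretionary income = 430 − 10·36.16 − 12·5.25 = 5.4; x_1* = 10 + 5/7·5.4/36.16 = 10.1067.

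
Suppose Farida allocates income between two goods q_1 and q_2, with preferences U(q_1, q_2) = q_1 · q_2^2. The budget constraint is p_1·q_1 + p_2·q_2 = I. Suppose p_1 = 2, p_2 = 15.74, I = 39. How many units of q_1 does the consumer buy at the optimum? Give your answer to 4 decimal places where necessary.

At p_1=2, p_2=15.74, I=39: q_1* = 1/3·39/2 = 6.5.

q_1* = 6.5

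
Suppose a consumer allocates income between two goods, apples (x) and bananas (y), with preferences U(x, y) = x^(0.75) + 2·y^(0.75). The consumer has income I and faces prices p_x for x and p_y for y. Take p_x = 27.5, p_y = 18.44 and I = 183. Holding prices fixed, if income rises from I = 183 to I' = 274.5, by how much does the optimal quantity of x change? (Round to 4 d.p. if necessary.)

Numerically y/x = 79.142013, so x* = 183/(27.5 + 18.44·79.142013) = 0.1231.
At I' = 274.5: x* = 0.1846. Change: 0.1846 − 0.1231 = 0.0615.

Δx* = 0.0615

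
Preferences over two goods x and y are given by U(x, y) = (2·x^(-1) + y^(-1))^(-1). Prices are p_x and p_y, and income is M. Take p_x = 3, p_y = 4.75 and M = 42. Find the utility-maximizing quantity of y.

y* = 4.1631

MRS = MU_x/MU_y = 2·(y/x)^(2). Set equal to p_x/p_y.
Solve for the ratio: y/x = [(1/2)·p_x/p_y]^(0.5).
With the ratio pinned down, the budget gives x* = M/(p_x + p_y·(y/x)) and y* = (y/x)·x*.
Numerically y/x = 0.561951, so x* = 42/(3 + 4.75·0.561951) = 7.4084 and y* = 0.561951·7.4084 = 4.1631.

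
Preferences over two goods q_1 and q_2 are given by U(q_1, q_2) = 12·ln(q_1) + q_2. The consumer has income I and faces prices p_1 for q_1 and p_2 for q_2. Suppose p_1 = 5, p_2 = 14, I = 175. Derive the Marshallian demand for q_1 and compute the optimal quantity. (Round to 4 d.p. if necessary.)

MU_q_1 = 12/q_1, MU_q_2 = 1. Tangency: 12/q_1 = p_1/p_2.
So q_1*(p_1,p_2) = 12·p_2/p_1, independent of income; and q_2* = (I − 12·p_2)/p_2.
At the given prices: q_1* = 12·14/5 = 33.6.

q_1* = 33.6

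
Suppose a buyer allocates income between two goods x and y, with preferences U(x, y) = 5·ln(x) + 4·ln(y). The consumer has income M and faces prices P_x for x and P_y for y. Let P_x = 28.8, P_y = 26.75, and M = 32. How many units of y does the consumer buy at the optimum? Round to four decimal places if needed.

y* = 0.5317

MU_x/MU_y = (5·y)/(4·x); tangency sets this equal to P_x/P_y.
Rearranging, P_y·y = (4/5)·P_x·x. Substituting into the budget gives P_x·x·(1 + (4/5)) = M.
Demand: x*(P_x,P_y,M) = 5/9·M/P_x and y* = 4/9·M/P_y.
At P_x=28.8, P_y=26.75, M=32: y* = 4/9·32/26.75 = 0.5317.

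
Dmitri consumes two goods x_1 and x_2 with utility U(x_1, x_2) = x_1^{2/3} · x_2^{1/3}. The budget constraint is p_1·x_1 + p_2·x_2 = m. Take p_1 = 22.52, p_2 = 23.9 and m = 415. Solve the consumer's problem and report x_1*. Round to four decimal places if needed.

x_1* = 12.2854

MU_x_1/MU_x_2 = (2/3·x_2)/(1/3·x_1); tangency sets this equal to p_1/p_2.
Rearranging, p_2·x_2 = (1/2)·p_1·x_1. Substituting into the budget gives p_1·x_1·(1 + (1/2)) = m.
Demand: x_1*(p_1,p_2,m) = 2/3·m/p_1 and x_2* = 1/3·m/p_2.
At p_1=22.52, p_2=23.9, m=415: x_1* = 2/3·415/22.52 = 12.2854.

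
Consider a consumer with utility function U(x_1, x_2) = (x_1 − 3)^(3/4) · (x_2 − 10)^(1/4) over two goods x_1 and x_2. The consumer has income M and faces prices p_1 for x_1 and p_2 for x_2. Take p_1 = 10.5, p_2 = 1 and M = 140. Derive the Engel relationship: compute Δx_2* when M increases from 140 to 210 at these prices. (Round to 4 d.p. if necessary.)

Discretionary income = 140 − 3·10.5 − 10·1 = 98.5; x_2* = 10 + 0.25·98.5/1 = 34.625.
At M' = 210: x_2* = 52.125. Change: 52.125 − 34.625 = 17.5.

Δx_2* = 17.5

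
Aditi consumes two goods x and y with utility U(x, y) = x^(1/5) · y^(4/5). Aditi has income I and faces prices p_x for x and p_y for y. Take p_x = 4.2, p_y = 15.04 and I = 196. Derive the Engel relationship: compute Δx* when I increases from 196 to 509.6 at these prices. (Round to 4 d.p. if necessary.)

At p_x=4.2, p_y=15.04, I=196: x* = 0.2·196/4.2 = 9.3333.
At I' = 509.6: x* = 24.2667. Change: 24.2667 − 9.3333 = 14.9333.

Δx* = 14.9333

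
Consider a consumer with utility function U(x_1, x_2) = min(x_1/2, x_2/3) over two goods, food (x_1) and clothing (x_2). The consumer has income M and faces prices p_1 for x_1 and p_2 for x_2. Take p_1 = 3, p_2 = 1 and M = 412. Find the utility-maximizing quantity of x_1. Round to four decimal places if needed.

x_1* = 91.5556

Demand: x_1*(p_1,p_2,M) = 2·M/(2·p_1 + 3·p_2), x_2* = 3·M/(2·p_1 + 3·p_2).
Here 2·3 + 3·1 = 9, giving x_1* = 91.5556.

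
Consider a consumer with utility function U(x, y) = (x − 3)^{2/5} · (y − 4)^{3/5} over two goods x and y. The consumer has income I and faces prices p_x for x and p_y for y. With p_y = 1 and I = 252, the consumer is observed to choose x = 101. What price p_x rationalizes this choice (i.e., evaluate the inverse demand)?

p_x = 1

MRS = (2/3)·(y−4)/(x−3). Tangency with p_x/p_y gives y−4 = (3/2)·(p_x/p_y)·(x−3).
Substituting into the budget: x* = 3 + 0.4·(I − 3·p_x − 4·p_y)/p_x, and y* = 4 + 0.6·(…)/p_y.
Set x* = 101 in the demand function and solve for p_x: p_x = 1.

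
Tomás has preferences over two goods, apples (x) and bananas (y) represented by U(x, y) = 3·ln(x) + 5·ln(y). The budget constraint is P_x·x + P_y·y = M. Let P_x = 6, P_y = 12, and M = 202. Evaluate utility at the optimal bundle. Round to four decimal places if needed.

At P_x=6, P_y=12, M=202: x* = 0.375·202/6 = 12.625, y* = 10.5208.
Utility at the optimum: U(12.625, 10.5208) = 19.3738.

V = 19.3738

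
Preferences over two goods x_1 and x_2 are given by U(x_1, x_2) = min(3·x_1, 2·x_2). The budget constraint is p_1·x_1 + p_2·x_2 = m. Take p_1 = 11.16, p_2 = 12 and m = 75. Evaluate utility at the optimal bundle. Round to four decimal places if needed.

V = 7.716

With perfect complements, no substitution: consume in ratio x_1:x_2 = 2:3.
Budget: p_1·x_1 + p_2·(3/2)·x_1 = m, so (2·p_1 + 3·p_2)·x_1 = 2·m.
Demand: x_1*(p_1,p_2,m) = 2·m/(2·p_1 + 3·p_2), x_2* = 3·m/(2·p_1 + 3·p_2).
Here 2·11.16 + 3·12 = 58.32, giving x_1* = 2.572 and x_2* = 3.858.
Utility at the optimum: U(2.572, 3.858) = 7.716.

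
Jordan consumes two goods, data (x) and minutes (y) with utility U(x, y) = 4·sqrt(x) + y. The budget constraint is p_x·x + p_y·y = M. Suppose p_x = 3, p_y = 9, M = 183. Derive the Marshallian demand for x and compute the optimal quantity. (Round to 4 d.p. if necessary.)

Thus x* = (2·p_y/p_x)² — independent of M — with the rest of income spent on y.
Plugging in: x* = (2·9/3)² = 36.

x* = 36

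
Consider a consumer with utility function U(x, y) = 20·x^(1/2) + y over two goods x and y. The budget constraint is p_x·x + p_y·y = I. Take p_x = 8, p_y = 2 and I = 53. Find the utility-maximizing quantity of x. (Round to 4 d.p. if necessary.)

x* = 6.25

Utility is quasi-linear in y; the FOC for x is 10/√x = p_x/p_y.
Solve: √x = 10·p_y/p_x, so x*(p_x,p_y) = (10·p_y/p_x)², and y* = (I − p_x·x*)/p_y.
Plugging in: x* = (10·2/8)² = 6.25.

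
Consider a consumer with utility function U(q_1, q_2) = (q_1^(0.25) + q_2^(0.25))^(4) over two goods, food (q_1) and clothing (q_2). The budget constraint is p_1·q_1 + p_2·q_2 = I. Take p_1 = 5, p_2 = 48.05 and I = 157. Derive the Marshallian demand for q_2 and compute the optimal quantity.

From the CES first-order condition, (q_2/q_1)^(0.75) = p_1/p_2.
Solve for the ratio: q_2/q_1 = [p_1/p_2]^(4/3).
Substitute q_2 = (q_2/q_1)·q_1 into the budget: q_1* = I/(p_1 + p_2·(q_2/q_1)).
Numerically q_2/q_1 = 0.048944, so q_1* = 157/(5 + 48.05·0.048944) = 21.3554 and q_2* = 0.048944·21.3554 = 1.0452.

q_2* = 1.0452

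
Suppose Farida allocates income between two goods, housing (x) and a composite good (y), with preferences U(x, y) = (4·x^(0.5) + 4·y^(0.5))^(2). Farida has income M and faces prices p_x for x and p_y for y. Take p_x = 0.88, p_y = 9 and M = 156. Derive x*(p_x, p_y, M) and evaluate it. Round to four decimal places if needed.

x* = 161.4833

MU_x ∝ 4·x^(-0.5), MU_y ∝ 4·y^(-0.5), so MRS = (y/x)^(0.5) = p_x/p_y.
Solve for the ratio: y/x = [p_x/p_y]^(2).
Substitute y = (y/x)·x into the budget: x* = M/(p_x + p_y·(y/x)).
Numerically y/x = 0.00956, so x* = 156/(0.88 + 9·0.00956) = 161.4833.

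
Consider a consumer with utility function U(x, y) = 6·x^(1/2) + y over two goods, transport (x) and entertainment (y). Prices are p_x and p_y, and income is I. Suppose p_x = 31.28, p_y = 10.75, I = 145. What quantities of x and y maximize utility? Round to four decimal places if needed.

Utility is quasi-linear in y; the FOC for x is 3/√x = p_x/p_y.
Solve: √x = 3·p_y/p_x, so x*(p_x,p_y) = (3·p_y/p_x)², and y* = (I − p_x·x*)/p_y.
Plugging in: x* = (3·10.75/31.28)² = 1.063, y* = 10.3953.

x* = 1.063, y* = 10.3953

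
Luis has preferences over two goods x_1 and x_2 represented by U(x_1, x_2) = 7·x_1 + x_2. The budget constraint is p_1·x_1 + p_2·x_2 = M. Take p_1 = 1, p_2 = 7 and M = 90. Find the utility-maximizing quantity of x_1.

Linear utility — the consumer picks whichever good has higher MU/price: 7/1 = 7 vs 1/7 = 0.1429.
x_1 gives more utility per dollar, so spend all income on x_1: x_1* = M/p_1, x_2* = 0.
Numerically: x_1* = 90, x_2* = 0.

x_1* = 90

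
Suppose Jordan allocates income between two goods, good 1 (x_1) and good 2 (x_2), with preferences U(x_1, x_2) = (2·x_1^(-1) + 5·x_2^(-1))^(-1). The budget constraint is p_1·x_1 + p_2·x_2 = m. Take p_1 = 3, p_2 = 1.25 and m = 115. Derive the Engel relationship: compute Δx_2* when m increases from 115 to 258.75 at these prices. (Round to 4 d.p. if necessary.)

Δx_2* = 58.0868

MRS = MU_x_1/MU_x_2 = (2/5)·(x_2/x_1)^(2). Set equal to p_1/p_2.
Solve for the ratio: x_2/x_1 = [(5/2)·p_1/p_2]^(0.5).
Substitute x_2 = (x_2/x_1)·x_1 into the budget: x_1* = m/(p_1 + p_2·(x_2/x_1)).
Numerically x_2/x_1 = 2.44949, so x_1* = 115/(3 + 1.25·2.44949) = 18.9711 and x_2* = 2.44949·18.9711 = 46.4694.
At m' = 258.75: x_2* = 104.5562. Change: 104.5562 − 46.4694 = 58.0868.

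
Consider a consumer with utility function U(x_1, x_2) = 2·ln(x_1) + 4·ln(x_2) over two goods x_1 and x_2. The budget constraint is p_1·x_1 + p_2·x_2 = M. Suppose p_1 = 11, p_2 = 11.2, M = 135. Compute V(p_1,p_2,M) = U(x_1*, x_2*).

V = 11.1531

MU_x_1/MU_x_2 = (2·x_2)/(4·x_1); tangency sets this equal to p_1/p_2.
Rearranging, p_2·x_2 = 2·p_1·x_1. Substituting into the budget gives p_1·x_1·(1 + 2) = M.
Demand: x_1*(p_1,p_2,M) = 1/3·M/p_1 and x_2* = 2/3·M/p_2.
At p_1=11, p_2=11.2, M=135: x_1* = 1/3·135/11 = 4.0909, x_2* = 8.0357.
Utility at the optimum: U(4.0909, 8.0357) = 11.1531.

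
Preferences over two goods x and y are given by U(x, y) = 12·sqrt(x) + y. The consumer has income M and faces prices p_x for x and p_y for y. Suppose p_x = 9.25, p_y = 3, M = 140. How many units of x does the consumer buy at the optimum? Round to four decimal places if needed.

x* = 3.7867

Utility is quasi-linear in y; the FOC for x is 6/√x = p_x/p_y.
Thus x* = (6·p_y/p_x)² — independent of M — with the rest of income spent on y.
Plugging in: x* = (6·3/9.25)² = 3.7867.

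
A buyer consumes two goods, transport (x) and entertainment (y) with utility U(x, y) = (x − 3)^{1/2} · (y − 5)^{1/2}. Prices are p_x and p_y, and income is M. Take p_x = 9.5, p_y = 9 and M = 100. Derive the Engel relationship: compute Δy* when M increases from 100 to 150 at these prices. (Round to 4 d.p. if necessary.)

After buying the subsistence bundle (3, 5), a share 0.5 of the remaining income goes to x: x* = 3 + 0.5·(M − 3p_x − 5p_y)/p_x.
Discretionary income = 100 − 3·9.5 − 5·9 = 26.5; y* = 5 + 0.5·26.5/9 = 6.4722.
At M' = 150: y* = 9.25. Change: 9.25 − 6.4722 = 2.7778.

Δy* = 2.7778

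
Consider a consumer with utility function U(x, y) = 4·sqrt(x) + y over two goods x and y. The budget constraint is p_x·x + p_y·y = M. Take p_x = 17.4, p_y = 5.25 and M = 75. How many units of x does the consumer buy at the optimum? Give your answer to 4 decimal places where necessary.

Utility is quasi-linear in y; the FOC for x is 2/√x = p_x/p_y.
Thus x* = (2·p_y/p_x)² — independent of M — with the rest of income spent on y.
Plugging in: x* = (2·5.25/17.4)² = 0.3641.

x* = 0.3641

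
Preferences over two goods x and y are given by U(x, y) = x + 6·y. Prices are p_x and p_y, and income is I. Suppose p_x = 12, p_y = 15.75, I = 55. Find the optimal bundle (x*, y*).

x* = 0, y* = 3.4921

y gives more utility per dollar, so spend all income on y: y* = I/p_y, x* = 0.
Numerically: x* = 0, y* = 3.4921.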